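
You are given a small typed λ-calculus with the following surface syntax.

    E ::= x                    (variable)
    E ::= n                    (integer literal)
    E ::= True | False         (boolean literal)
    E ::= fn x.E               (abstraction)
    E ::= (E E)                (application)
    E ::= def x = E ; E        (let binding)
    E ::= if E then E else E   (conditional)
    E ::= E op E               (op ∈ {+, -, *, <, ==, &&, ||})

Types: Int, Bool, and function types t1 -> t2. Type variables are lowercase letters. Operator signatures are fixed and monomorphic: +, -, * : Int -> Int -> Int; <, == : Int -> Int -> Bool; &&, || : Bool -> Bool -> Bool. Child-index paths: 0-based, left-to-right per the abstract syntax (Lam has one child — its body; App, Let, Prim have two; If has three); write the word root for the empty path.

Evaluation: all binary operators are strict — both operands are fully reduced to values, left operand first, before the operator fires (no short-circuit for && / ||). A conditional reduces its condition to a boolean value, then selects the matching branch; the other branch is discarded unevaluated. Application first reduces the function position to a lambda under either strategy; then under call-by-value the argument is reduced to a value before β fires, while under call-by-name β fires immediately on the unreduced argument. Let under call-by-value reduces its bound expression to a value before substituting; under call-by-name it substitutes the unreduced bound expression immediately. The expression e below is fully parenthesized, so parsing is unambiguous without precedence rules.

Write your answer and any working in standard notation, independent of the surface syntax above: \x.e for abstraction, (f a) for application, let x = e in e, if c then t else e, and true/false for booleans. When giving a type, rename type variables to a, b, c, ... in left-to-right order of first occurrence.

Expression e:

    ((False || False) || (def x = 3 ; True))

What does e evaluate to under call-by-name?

Answer: true

Working:
step 0: ((false || false) || (let x = 3 in true))
step 1: [delta@0] (false || (let x = 3 in true))
step 2: [let@1] (false || true)
step 3: [delta@root] true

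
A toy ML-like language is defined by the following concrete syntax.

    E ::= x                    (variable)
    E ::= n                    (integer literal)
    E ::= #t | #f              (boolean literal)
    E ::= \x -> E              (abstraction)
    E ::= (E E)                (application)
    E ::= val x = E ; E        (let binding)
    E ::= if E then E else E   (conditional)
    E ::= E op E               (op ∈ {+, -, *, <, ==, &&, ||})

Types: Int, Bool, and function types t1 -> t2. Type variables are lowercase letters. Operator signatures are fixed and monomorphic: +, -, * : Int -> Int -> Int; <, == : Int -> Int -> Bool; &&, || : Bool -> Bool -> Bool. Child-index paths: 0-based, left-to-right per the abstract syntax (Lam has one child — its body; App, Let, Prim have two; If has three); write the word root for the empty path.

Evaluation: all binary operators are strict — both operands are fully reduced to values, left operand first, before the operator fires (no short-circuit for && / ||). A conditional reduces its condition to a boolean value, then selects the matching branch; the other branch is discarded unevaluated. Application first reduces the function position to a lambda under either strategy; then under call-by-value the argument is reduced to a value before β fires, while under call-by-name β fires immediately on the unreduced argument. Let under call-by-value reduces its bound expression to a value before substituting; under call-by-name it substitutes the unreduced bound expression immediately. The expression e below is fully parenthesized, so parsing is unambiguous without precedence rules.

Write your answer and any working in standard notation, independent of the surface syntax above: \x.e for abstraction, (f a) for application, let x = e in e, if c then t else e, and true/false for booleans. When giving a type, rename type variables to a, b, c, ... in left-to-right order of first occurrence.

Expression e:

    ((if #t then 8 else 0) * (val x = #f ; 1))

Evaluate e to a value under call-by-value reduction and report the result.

Trace:
step 0: ((if true then 8 else 0) * (let x = false in 1))
step 1: [if@0] (8 * (let x = false in 1))
step 2: [let@1] (8 * 1)
step 3: [delta@root] 8

Answer: 8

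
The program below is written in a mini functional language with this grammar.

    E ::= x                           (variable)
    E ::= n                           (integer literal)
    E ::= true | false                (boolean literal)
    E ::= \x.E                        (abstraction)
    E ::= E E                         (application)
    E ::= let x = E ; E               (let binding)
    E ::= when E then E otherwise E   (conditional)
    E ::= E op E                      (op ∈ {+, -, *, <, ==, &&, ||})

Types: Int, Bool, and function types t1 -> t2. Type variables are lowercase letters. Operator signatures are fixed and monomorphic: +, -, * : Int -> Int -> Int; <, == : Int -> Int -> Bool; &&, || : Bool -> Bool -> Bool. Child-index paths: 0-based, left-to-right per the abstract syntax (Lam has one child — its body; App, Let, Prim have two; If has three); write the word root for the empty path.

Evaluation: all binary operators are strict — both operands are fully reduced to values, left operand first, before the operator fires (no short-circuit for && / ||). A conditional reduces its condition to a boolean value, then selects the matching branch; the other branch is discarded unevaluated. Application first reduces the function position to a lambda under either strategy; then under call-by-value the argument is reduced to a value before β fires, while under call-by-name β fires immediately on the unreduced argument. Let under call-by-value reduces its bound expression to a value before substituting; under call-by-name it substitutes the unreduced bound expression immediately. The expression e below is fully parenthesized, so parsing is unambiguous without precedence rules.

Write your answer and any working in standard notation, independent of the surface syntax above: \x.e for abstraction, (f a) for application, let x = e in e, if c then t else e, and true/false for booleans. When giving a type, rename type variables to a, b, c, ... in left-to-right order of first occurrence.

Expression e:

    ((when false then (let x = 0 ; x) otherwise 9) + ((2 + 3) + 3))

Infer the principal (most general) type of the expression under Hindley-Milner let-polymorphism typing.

Trace:
  unify Bool ~ Bool
let x : Int
x : Int
  unify Int ~ Int
  unify Int ~ Int
  unify Int ~ Int
  unify Int ~ Int
  unify Int ~ Int
  unify Int ~ Int
  unify Int ~ Int

Answer: Int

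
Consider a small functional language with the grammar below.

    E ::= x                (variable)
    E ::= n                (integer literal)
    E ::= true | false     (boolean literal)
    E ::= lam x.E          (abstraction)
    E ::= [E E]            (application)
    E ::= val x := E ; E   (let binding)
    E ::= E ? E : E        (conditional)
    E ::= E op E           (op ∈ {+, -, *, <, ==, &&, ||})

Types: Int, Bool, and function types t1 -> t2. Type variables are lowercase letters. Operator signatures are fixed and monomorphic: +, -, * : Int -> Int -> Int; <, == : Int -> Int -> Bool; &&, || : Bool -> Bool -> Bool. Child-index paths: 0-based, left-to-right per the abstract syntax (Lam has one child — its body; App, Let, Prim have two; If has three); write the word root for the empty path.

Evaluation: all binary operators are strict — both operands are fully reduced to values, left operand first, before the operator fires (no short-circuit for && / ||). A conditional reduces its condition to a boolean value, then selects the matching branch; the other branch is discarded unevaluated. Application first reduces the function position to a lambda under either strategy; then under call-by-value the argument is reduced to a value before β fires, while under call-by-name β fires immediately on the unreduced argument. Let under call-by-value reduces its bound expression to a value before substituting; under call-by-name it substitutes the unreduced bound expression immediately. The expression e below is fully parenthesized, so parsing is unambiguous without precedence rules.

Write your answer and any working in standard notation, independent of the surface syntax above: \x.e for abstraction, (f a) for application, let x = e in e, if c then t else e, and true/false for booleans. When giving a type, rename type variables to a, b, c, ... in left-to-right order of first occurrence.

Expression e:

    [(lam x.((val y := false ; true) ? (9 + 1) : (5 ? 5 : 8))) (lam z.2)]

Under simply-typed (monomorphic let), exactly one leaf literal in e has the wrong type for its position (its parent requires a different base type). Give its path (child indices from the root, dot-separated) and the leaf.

Trace:
let y : Bool
  unify Bool ~ Bool
  unify Int ~ Int
  unify Int ~ Int
  unify Int ~ Bool
  FAIL: mismatch Int ~ Bool

Answer: 0.0.2.0 : 5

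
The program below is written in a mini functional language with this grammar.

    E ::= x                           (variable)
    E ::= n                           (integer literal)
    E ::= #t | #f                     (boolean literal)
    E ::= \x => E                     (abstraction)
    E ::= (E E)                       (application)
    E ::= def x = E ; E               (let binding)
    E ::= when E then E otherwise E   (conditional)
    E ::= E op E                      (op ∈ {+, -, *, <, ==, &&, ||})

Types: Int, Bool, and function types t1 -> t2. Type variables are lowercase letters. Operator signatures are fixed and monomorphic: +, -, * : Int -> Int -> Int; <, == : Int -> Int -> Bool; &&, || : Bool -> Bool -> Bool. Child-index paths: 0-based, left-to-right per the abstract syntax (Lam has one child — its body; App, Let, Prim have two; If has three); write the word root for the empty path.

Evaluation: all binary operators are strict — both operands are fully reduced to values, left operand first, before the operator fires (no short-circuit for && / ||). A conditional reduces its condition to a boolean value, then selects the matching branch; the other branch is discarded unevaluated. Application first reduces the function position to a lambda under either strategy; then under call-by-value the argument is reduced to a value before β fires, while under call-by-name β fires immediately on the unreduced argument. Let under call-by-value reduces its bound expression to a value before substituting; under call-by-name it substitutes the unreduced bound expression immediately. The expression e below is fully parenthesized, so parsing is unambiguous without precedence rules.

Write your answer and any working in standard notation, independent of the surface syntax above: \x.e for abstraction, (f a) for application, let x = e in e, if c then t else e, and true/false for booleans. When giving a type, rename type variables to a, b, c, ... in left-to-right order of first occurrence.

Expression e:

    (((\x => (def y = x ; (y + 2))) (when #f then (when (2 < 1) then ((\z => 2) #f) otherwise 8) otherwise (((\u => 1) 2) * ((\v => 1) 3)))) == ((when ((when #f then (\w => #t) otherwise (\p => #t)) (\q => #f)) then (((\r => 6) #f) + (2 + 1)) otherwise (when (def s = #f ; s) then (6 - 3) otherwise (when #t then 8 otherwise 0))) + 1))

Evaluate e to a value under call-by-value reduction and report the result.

Answer: false

Trace:
step 0: (((\x.(let y = x in (y + 2))) (if false then (if (2 < 1) then ((\z.2) false) else 8) else (((\u.1) 2) * ((\v.1) 3)))) == ((if ((if false then (\w.true) else (\p.true)) (\q.false)) then (((\r.6) false) + (2 + 1)) else (if (let s = false in s) then (6 - 3) else (if true then 8 else 0))) + 1))
step 1: [if@0.1] (((\x.(let y = x in (y + 2))) (((\u.1) 2) * ((\v.1) 3))) == ((if ((if false then (\w.true) else (\p.true)) (\q.false)) then (((\r.6) false) + (2 + 1)) else (if (let s = false in s) then (6 - 3) else (if true then 8 else 0))) + 1))
step 2: [beta@0.1.0] (((\x.(let y = x in (y + 2))) (1 * ((\v.1) 3))) == ((if ((if false then (\w.true) else (\p.true)) (\q.false)) then (((\r.6) false) + (2 + 1)) else (if (let s = false in s) then (6 - 3) else (if true then 8 else 0))) + 1))
step 3: [beta@0.1.1] (((\x.(let y = x in (y + 2))) (1 * 1)) == ((if ((if false then (\w.true) else (\p.true)) (\q.false)) then (((\r.6) false) + (2 + 1)) else (if (let s = false in s) then (6 - 3) else (if true then 8 else 0))) + 1))
step 4: [delta@0.1] (((\x.(let y = x in (y + 2))) 1) == ((if ((if false then (\w.true) else (\p.true)) (\q.false)) then (((\r.6) false) + (2 + 1)) else (if (let s = false in s) then (6 - 3) else (if true then 8 else 0))) + 1))
step 5: [beta@0] ((let y = 1 in (y + 2)) == ((if ((if false then (\w.true) else (\p.true)) (\q.false)) then (((\r.6) false) + (2 + 1)) else (if (let s = false in s) then (6 - 3) else (if true then 8 else 0))) + 1))
step 6: [let@0] ((1 + 2) == ((if ((if false then (\w.true) else (\p.true)) (\q.false)) then (((\r.6) false) + (2 + 1)) else (if (let s = false in s) then (6 - 3) else (if true then 8 else 0))) + 1))
step 7: [delta@0] (3 == ((if ((if false then (\w.true) else (\p.true)) (\q.false)) then (((\r.6) false) + (2 + 1)) else (if (let s = false in s) then (6 - 3) else (if true then 8 else 0))) + 1))
step 8: [if@1.0.0.0] (3 == ((if ((\p.true) (\q.false)) then (((\r.6) false) + (2 + 1)) else (if (let s = false in s) then (6 - 3) else (if true then 8 else 0))) + 1))
step 9: [beta@1.0.0] (3 == ((if true then (((\r.6) false) + (2 + 1)) else (if (let s = false in s) then (6 - 3) else (if true then 8 else 0))) + 1))
step 10: [if@1.0] (3 == ((((\r.6) false) + (2 + 1)) + 1))
step 11: [beta@1.0.0] (3 == ((6 + (2 + 1)) + 1))
step 12: [delta@1.0.1] (3 == ((6 + 3) + 1))
step 13: [delta@1.0] (3 == (9 + 1))
step 14: [delta@1] (3 == 10)
step 15: [delta@root] false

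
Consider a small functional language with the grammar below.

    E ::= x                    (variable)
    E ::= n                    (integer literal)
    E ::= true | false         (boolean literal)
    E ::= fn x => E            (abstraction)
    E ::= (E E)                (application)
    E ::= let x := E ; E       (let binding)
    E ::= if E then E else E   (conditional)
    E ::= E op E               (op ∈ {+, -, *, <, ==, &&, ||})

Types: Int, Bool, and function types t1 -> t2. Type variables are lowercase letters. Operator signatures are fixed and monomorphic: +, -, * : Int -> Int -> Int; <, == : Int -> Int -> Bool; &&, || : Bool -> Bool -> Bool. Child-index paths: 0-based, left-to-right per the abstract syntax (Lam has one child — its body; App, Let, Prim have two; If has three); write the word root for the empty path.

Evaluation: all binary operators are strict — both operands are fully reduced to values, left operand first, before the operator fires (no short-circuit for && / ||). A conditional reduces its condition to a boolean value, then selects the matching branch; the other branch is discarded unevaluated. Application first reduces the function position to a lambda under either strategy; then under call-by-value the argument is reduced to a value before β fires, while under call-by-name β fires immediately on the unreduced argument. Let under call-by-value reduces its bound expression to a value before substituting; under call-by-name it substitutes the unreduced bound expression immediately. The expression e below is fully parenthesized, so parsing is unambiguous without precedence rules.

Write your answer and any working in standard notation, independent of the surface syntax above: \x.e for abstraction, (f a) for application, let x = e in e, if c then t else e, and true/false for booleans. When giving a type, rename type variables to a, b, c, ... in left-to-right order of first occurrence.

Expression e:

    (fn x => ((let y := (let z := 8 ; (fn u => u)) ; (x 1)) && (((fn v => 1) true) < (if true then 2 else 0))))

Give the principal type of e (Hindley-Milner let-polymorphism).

Answer: (Int -> Bool) -> Bool

Trace:
let z : Int
u : b
\u._ : b -> b
let y : forall. b -> b
x : a
  unify a ~ Int -> c
_ _ : c
  unify c ~ Bool
\v._ : d -> Int
  unify d -> Int ~ Bool -> e
  unify d ~ Bool
  unify Int ~ e
_ _ : Int
  unify Int ~ Int
  unify Bool ~ Bool
  unify Int ~ Int
  unify Int ~ Int
  unify Bool ~ Bool
\x._ : (Int -> Bool) -> Bool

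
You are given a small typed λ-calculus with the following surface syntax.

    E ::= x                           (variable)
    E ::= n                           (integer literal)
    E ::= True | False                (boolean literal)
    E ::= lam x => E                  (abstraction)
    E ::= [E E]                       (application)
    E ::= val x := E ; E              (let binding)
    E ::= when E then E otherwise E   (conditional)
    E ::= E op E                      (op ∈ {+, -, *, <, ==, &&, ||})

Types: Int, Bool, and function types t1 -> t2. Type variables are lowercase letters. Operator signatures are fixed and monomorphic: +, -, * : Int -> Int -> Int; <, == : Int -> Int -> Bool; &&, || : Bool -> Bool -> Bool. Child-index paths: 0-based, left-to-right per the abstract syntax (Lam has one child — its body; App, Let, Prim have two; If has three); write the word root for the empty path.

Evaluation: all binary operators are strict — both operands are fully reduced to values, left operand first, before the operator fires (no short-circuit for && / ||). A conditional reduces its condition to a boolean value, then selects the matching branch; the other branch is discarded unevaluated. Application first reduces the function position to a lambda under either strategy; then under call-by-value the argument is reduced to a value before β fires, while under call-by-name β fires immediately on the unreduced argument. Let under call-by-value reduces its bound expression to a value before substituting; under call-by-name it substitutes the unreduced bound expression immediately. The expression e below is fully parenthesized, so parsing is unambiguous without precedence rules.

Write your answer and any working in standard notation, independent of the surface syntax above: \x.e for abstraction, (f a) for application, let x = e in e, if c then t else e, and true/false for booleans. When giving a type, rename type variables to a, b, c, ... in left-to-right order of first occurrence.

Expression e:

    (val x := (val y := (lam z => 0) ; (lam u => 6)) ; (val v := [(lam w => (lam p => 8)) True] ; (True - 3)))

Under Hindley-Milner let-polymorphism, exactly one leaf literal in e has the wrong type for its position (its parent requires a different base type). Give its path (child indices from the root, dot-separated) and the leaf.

Derivation:
\z._ : a -> Int
let y : forall. a -> Int
\u._ : b -> Int
let x : forall. b -> Int
\p._ : d -> Int
\w._ : c -> d -> Int
  unify c -> d -> Int ~ Bool -> e
  unify c ~ Bool
  unify d -> Int ~ e
_ _ : d -> Int
let v : forall. d -> Int
  unify Bool ~ Int
  FAIL: mismatch Bool ~ Int

Answer: 1.1.0 : true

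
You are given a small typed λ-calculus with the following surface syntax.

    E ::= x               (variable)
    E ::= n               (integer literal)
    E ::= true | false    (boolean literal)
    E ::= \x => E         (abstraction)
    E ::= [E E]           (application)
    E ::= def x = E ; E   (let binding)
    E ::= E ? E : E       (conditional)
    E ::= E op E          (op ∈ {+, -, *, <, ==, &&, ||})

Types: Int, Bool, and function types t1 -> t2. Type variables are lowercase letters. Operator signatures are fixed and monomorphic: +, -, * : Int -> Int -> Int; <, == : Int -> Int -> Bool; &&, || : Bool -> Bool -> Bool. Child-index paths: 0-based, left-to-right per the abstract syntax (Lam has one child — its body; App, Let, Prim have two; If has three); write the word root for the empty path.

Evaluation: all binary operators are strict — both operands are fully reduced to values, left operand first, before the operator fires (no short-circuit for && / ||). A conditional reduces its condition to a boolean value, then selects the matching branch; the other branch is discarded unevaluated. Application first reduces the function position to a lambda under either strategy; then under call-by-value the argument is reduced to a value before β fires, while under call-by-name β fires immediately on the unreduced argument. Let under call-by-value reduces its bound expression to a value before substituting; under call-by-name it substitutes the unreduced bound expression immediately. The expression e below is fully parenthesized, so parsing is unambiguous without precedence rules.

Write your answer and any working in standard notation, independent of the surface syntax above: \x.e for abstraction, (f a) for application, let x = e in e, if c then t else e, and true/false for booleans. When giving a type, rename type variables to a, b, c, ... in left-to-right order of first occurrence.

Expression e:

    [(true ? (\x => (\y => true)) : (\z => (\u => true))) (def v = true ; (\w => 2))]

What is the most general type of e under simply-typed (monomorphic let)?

Derivation:
  unify Bool ~ Bool
\y._ : b -> Bool
\x._ : a -> b -> Bool
\u._ : d -> Bool
\z._ : c -> d -> Bool
  unify a -> b -> Bool ~ c -> d -> Bool
  unify a ~ c
  unify b -> Bool ~ d -> Bool
  unify b ~ d
  unify Bool ~ Bool
let v : Bool
\w._ : e -> Int
  unify c -> d -> Bool ~ (e -> Int) -> f
  unify c ~ e -> Int
  unify d -> Bool ~ f
_ _ : d -> Bool

Answer: a -> Bool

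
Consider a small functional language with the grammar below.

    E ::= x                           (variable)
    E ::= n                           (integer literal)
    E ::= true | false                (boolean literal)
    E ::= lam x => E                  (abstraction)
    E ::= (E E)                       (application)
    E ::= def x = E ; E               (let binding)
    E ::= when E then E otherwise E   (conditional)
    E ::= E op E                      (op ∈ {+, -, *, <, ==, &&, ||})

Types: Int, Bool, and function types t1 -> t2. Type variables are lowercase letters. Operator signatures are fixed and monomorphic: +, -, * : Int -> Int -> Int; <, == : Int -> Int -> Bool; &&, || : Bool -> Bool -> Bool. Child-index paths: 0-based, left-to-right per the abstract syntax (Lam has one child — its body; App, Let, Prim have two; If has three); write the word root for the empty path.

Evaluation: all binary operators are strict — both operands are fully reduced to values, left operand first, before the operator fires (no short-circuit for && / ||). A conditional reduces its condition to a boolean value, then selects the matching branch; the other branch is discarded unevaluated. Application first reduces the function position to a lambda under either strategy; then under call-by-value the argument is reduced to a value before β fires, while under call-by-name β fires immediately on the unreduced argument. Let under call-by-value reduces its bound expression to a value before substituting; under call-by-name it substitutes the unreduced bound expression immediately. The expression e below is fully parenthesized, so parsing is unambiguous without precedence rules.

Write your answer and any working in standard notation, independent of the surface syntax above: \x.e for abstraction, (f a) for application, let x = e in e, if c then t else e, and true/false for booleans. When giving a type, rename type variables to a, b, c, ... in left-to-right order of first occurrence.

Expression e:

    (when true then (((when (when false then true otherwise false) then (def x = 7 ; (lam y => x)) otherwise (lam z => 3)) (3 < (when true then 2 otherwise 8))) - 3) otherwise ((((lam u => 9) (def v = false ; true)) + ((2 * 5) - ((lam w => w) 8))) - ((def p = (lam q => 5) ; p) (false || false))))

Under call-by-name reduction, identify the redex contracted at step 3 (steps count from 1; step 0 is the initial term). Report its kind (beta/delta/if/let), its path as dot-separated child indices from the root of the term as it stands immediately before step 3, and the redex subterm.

Derivation:
step 0: (if true then (((if (if false then true else false) then (let x = 7 in (\y.x)) else (\z.3)) (3 < (if true then 2 else 8))) - 3) else ((((\u.9) (let v = false in true)) + ((2 * 5) - ((\w.w) 8))) - ((let p = (\q.5) in p) (false || false))))
step 1: [if@root] (((if (if false then true else false) then (let x = 7 in (\y.x)) else (\z.3)) (3 < (if true then 2 else 8))) - 3)
step 2: [if@0.0.0] (((if false then (let x = 7 in (\y.x)) else (\z.3)) (3 < (if true then 2 else 8))) - 3)
step 3: [if@0.0] (((\z.3) (3 < (if true then 2 else 8))) - 3)

Answer: if at 0.0 : (if false then (let x = 7 in (\y.x)) else (\z.3))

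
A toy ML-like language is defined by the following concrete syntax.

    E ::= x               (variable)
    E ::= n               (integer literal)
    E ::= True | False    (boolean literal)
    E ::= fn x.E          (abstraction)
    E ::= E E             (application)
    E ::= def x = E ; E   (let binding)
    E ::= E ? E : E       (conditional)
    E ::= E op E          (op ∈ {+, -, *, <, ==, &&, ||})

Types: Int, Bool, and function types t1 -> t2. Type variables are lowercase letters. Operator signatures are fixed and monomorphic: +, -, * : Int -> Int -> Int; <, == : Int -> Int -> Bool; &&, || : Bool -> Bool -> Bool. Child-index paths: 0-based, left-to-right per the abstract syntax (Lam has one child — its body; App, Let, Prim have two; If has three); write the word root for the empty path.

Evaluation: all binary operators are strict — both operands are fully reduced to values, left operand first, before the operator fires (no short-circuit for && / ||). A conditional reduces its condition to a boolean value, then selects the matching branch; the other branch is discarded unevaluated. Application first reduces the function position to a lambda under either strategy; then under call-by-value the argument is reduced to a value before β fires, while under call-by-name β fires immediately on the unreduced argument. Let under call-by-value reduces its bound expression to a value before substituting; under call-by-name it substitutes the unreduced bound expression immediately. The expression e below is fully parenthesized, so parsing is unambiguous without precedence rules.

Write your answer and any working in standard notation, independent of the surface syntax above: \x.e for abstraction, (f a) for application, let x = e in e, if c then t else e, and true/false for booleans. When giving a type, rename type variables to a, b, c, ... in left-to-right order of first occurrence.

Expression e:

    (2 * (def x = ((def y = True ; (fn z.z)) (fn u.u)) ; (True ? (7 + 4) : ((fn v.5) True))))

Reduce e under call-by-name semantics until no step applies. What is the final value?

Answer: 22

Working:
step 0: (2 * (let x = ((let y = true in (\z.z)) (\u.u)) in (if true then (7 + 4) else ((\v.5) true))))
step 1: [let@1] (2 * (if true then (7 + 4) else ((\v.5) true)))
step 2: [if@1] (2 * (7 + 4))
step 3: [delta@1] (2 * 11)
step 4: [delta@root] 22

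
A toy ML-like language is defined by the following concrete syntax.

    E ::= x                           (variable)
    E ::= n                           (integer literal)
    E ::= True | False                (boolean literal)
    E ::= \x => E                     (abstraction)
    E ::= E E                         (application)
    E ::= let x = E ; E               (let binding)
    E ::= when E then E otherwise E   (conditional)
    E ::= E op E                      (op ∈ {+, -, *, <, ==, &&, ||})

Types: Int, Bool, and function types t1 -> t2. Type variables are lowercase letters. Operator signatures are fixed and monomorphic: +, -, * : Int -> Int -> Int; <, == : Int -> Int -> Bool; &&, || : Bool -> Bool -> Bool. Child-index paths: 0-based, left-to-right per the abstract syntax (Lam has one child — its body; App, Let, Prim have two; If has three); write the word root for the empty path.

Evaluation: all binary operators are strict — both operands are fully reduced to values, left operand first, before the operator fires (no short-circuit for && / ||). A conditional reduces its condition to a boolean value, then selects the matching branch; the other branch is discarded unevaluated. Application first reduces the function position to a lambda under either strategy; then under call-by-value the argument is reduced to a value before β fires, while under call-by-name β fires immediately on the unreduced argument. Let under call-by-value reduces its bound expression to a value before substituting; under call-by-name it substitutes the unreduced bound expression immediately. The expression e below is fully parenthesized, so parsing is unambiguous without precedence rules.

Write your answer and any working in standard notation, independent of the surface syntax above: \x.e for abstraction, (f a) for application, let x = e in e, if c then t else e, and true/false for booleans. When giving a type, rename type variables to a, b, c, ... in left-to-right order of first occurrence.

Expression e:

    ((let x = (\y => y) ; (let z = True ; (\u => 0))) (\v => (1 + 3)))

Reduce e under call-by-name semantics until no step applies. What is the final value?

Answer: 0

Trace:
step 0: ((let x = (\y.y) in (let z = true in (\u.0))) (\v.(1 + 3)))
step 1: [let@0] ((let z = true in (\u.0)) (\v.(1 + 3)))
step 2: [let@0] ((\u.0) (\v.(1 + 3)))
step 3: [beta@root] 0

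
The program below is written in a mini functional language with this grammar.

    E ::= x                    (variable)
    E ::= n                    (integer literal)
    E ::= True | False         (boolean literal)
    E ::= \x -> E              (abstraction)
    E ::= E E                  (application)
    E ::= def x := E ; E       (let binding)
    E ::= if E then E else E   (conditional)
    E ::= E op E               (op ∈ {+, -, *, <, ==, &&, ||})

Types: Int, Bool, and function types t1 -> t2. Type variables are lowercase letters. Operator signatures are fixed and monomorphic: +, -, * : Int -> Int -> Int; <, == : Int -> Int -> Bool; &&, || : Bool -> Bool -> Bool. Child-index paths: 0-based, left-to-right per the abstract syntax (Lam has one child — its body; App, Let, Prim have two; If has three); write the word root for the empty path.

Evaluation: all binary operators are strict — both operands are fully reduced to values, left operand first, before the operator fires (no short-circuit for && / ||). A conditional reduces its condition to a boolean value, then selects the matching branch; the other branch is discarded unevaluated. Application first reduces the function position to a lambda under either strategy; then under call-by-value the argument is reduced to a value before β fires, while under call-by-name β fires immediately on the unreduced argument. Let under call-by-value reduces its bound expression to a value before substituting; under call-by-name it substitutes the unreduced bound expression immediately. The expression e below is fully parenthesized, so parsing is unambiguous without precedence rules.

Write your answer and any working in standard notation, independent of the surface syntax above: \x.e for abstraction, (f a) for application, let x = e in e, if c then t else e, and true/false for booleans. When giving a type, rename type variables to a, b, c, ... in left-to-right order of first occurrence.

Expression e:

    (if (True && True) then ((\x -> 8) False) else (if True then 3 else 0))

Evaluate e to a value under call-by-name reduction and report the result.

Trace:
step 0: (if (true && true) then ((\x.8) false) else (if true then 3 else 0))
step 1: [delta@0] (if true then ((\x.8) false) else (if true then 3 else 0))
step 2: [if@root] ((\x.8) false)
step 3: [beta@root] 8

Answer: 8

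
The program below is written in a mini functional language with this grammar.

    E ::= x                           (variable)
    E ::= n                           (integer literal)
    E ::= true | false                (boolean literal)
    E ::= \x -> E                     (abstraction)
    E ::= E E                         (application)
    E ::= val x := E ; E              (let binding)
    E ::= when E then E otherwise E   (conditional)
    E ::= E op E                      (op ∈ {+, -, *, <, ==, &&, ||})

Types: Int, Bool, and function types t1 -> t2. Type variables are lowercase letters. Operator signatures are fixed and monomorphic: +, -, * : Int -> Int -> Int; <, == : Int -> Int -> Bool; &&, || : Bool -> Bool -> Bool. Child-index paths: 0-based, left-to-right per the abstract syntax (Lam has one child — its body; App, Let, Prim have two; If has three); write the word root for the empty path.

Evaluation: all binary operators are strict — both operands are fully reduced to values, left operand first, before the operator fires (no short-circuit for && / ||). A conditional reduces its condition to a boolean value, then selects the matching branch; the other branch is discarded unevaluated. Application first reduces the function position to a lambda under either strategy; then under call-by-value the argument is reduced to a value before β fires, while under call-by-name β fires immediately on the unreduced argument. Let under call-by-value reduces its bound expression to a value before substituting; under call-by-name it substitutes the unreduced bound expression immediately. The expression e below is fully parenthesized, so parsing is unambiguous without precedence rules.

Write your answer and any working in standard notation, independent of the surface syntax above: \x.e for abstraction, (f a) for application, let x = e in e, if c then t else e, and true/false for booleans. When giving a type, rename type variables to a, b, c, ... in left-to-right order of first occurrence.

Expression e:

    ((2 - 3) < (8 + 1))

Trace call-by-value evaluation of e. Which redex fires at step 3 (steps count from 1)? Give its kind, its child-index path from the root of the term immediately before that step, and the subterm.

Answer: delta at root : (-1 < 9)

Derivation:
step 0: ((2 - 3) < (8 + 1))
step 1: [delta@0] (-1 < (8 + 1))
step 2: [delta@1] (-1 < 9)
step 3: [delta@root] true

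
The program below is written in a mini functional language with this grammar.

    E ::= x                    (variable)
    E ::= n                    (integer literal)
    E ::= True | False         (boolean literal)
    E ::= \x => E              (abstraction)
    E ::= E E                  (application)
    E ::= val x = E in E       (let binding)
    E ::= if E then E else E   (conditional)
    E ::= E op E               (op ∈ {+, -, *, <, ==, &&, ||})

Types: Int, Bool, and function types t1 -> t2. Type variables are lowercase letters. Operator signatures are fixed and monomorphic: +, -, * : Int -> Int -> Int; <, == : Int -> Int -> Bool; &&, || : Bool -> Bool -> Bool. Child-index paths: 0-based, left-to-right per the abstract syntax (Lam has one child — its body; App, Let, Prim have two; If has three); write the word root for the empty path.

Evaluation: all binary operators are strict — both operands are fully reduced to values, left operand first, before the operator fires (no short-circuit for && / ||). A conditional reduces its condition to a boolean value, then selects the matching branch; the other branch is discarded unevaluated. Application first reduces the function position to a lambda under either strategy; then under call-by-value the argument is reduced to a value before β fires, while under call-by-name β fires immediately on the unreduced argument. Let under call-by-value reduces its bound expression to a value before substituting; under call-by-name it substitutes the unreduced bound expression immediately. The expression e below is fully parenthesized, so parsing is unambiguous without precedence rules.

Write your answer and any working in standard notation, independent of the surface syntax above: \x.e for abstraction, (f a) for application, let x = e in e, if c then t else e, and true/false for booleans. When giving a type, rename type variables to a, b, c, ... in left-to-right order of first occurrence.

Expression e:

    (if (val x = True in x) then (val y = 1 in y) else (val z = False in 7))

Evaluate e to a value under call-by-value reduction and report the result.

Answer: 1

Trace:
step 0: (if (let x = true in x) then (let y = 1 in y) else (let z = false in 7))
step 1: [let@0] (if true then (let y = 1 in y) else (let z = false in 7))
step 2: [if@root] (let y = 1 in y)
step 3: [let@root] 1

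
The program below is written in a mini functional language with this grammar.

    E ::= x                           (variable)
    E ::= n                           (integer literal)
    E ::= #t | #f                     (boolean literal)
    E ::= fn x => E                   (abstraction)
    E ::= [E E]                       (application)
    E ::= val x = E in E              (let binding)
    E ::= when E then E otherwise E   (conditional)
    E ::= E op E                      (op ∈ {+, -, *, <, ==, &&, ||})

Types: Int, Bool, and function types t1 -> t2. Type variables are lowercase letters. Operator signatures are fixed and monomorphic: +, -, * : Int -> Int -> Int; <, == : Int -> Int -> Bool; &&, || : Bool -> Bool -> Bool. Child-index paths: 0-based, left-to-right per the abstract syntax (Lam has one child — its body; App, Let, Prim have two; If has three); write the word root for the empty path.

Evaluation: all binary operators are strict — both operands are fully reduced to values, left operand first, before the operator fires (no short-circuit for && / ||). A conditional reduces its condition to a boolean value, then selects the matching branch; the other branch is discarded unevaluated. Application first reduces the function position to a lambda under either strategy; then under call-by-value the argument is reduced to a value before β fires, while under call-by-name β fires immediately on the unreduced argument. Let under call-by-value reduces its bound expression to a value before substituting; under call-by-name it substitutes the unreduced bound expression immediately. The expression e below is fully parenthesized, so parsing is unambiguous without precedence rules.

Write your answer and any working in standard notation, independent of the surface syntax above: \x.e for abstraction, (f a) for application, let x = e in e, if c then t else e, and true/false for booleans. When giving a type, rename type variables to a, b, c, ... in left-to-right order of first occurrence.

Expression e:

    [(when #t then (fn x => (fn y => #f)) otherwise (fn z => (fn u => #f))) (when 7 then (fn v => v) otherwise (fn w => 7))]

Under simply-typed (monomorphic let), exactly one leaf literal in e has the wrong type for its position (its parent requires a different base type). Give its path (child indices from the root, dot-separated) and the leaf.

Answer: 1.0 : 7

Derivation:
  unify Bool ~ Bool
\y._ : b -> Bool
\x._ : a -> b -> Bool
\u._ : d -> Bool
\z._ : c -> d -> Bool
  unify a -> b -> Bool ~ c -> d -> Bool
  unify a ~ c
  unify b -> Bool ~ d -> Bool
  unify b ~ d
  unify Bool ~ Bool
  unify Int ~ Bool
  FAIL: mismatch Int ~ Bool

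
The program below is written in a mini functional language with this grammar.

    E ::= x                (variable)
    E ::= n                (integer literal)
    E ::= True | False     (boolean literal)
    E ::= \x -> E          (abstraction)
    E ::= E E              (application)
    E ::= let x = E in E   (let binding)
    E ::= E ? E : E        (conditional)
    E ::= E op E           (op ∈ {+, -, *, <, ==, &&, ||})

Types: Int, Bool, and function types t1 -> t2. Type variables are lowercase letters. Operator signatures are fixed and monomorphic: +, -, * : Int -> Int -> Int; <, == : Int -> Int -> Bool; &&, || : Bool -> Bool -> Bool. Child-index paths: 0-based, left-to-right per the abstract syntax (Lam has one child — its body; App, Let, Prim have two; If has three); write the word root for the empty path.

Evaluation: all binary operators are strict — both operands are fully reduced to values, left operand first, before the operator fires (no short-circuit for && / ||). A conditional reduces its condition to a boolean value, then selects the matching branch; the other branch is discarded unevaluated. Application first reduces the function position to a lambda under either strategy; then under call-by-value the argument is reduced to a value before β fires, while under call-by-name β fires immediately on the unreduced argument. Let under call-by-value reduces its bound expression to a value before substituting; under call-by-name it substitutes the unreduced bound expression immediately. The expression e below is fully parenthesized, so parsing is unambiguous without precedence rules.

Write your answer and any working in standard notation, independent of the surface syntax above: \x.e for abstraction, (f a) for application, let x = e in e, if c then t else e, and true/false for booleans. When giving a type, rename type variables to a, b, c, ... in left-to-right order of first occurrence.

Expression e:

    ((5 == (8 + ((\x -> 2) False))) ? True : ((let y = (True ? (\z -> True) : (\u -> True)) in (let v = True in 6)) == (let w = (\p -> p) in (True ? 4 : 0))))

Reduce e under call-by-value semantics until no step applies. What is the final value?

Derivation:
step 0: (if (5 == (8 + ((\x.2) false))) then true else ((let y = (if true then (\z.true) else (\u.true)) in (let v = true in 6)) == (let w = (\p.p) in (if true then 4 else 0))))
step 1: [beta@0.1.1] (if (5 == (8 + 2)) then true else ((let y = (if true then (\z.true) else (\u.true)) in (let v = true in 6)) == (let w = (\p.p) in (if true then 4 else 0))))
step 2: [delta@0.1] (if (5 == 10) then true else ((let y = (if true then (\z.true) else (\u.true)) in (let v = true in 6)) == (let w = (\p.p) in (if true then 4 else 0))))
step 3: [delta@0] (if false then true else ((let y = (if true then (\z.true) else (\u.true)) in (let v = true in 6)) == (let w = (\p.p) in (if true then 4 else 0))))
step 4: [if@root] ((let y = (if true then (\z.true) else (\u.true)) in (let v = true in 6)) == (let w = (\p.p) in (if true then 4 else 0)))
step 5: [if@0.0] ((let y = (\z.true) in (let v = true in 6)) == (let w = (\p.p) in (if true then 4 else 0)))
step 6: [let@0] ((let v = true in 6) == (let w = (\p.p) in (if true then 4 else 0)))
step 7: [let@0] (6 == (let w = (\p.p) in (if true then 4 else 0)))
step 8: [let@1] (6 == (if true then 4 else 0))
step 9: [if@1] (6 == 4)
step 10: [delta@root] false

Answer: false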